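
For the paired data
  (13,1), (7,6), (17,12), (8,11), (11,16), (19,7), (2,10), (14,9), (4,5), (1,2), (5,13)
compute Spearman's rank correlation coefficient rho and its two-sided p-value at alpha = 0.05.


Step 1: Rank x and y separately (midranks; no ties here).
rank(x): 13->8, 7->5, 17->10, 8->6, 11->7, 19->11, 2->2, 14->9, 4->3, 1->1, 5->4
rank(y): 1->1, 6->4, 12->9, 11->8, 16->11, 7->5, 10->7, 9->6, 5->3, 2->2, 13->10
Step 2: d_i = R_x(i) - R_y(i); compute d_i^2.
  (8-1)^2=49, (5-4)^2=1, (10-9)^2=1, (6-8)^2=4, (7-11)^2=16, (11-5)^2=36, (2-7)^2=25, (9-6)^2=9, (3-3)^2=0, (1-2)^2=1, (4-10)^2=36
sum(d^2) = 178.
Step 3: rho = 1 - 6*178 / (11*(11^2 - 1)) = 1 - 1068/1320 = 0.190909.
Step 4: Under H0, t = rho * sqrt((n-2)/(1-rho^2)) = 0.5835 ~ t(9).
Step 5: Two-sided p-value from the t-distribution with 9 df = 0.573913.
Step 6: alpha = 0.05. fail to reject H0.

rho = 0.1909, p = 0.573913, fail to reject H0 at alpha = 0.05.


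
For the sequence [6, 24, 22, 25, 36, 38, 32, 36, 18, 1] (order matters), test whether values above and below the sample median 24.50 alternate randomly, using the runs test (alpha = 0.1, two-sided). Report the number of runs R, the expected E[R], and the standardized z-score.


Step 1: Compute median = 24.50; label A = above, B = below.
Labels in order: BBBAAAAABB  (n_A = 5, n_B = 5)
Step 2: Count runs R = 3.
Step 3: Under H0 (random ordering), E[R] = 2*n_A*n_B/(n_A+n_B) + 1 = 2*5*5/10 + 1 = 6.0000.
        Var[R] = 2*n_A*n_B*(2*n_A*n_B - n_A - n_B) / ((n_A+n_B)^2 * (n_A+n_B-1)) = 2000/900 = 2.2222.
        SD[R] = 1.4907.
Step 4: Continuity-corrected z = (R + 0.5 - E[R]) / SD[R] = (3 + 0.5 - 6.0000) / 1.4907 = -1.6771.
Step 5: Two-sided p-value via normal approximation = 2*(1 - Phi(|z|)) = 0.093533.
Step 6: alpha = 0.1. reject H0.

R = 3, z = -1.6771, p = 0.093533, reject H0.


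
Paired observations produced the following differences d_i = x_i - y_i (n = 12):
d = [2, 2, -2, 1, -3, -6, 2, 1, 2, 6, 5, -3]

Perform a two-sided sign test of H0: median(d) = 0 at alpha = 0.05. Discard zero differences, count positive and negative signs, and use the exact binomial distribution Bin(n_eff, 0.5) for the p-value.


Step 1: Discard zero differences. Original n = 12; n_eff = number of nonzero differences = 12.
Nonzero differences (with sign): +2, +2, -2, +1, -3, -6, +2, +1, +2, +6, +5, -3
Step 2: Count signs: positive = 8, negative = 4.
Step 3: Under H0: P(positive) = 0.5, so the number of positives S ~ Bin(12, 0.5).
Step 4: Two-sided exact p-value = sum of Bin(12,0.5) probabilities at or below the observed probability = 0.387695.
Step 5: alpha = 0.05. fail to reject H0.

n_eff = 12, pos = 8, neg = 4, p = 0.387695, fail to reject H0.


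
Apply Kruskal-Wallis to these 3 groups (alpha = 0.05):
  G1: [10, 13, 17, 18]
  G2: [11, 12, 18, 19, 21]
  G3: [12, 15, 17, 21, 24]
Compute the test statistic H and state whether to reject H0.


Step 1: Combine all N = 14 observations and assign midranks.
sorted (value, group, rank): (10,G1,1), (11,G2,2), (12,G2,3.5), (12,G3,3.5), (13,G1,5), (15,G3,6), (17,G1,7.5), (17,G3,7.5), (18,G1,9.5), (18,G2,9.5), (19,G2,11), (21,G2,12.5), (21,G3,12.5), (24,G3,14)
Step 2: Sum ranks within each group.
R_1 = 23 (n_1 = 4)
R_2 = 38.5 (n_2 = 5)
R_3 = 43.5 (n_3 = 5)
Step 3: H = 12/(N(N+1)) * sum(R_i^2/n_i) - 3(N+1)
     = 12/(14*15) * (23^2/4 + 38.5^2/5 + 43.5^2/5) - 3*15
     = 0.057143 * 807.15 - 45
     = 1.122857.
Step 4: Ties present; correction factor C = 1 - 24/(14^3 - 14) = 0.991209. Corrected H = 1.122857 / 0.991209 = 1.132816.
Step 5: Under H0, H ~ chi^2(2); p-value = 0.567560.
Step 6: alpha = 0.05. fail to reject H0.

H = 1.1328, df = 2, p = 0.567560, fail to reject H0.


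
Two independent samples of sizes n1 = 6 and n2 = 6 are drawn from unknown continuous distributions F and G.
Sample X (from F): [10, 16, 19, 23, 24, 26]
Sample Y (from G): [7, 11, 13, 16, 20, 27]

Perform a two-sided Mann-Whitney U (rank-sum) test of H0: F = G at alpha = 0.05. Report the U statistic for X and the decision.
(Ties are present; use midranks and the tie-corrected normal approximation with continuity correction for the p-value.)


Step 1: Combine and sort all 12 observations; assign midranks.
sorted (value, group): (7,Y), (10,X), (11,Y), (13,Y), (16,X), (16,Y), (19,X), (20,Y), (23,X), (24,X), (26,X), (27,Y)
ranks: 7->1, 10->2, 11->3, 13->4, 16->5.5, 16->5.5, 19->7, 20->8, 23->9, 24->10, 26->11, 27->12
Step 2: Rank sum for X: R1 = 2 + 5.5 + 7 + 9 + 10 + 11 = 44.5.
Step 3: U_X = R1 - n1(n1+1)/2 = 44.5 - 6*7/2 = 44.5 - 21 = 23.5.
       U_Y = n1*n2 - U_X = 36 - 23.5 = 12.5.
Step 4: Ties are present, so use the tie-corrected normal approximation (with continuity correction) for the p-value.
Step 5: p-value = 0.422527; compare to alpha = 0.05. fail to reject H0.

U_X = 23.5, p = 0.422527, fail to reject H0 at alpha = 0.05.


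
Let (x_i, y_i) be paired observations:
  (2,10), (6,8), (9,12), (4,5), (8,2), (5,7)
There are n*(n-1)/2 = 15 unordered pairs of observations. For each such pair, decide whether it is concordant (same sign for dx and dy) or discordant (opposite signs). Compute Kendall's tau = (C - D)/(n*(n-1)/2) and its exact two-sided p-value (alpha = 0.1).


Step 1: Enumerate the 15 unordered pairs (i,j) with i<j and classify each by sign(x_j-x_i) * sign(y_j-y_i).
  (1,2):dx=+4,dy=-2->D; (1,3):dx=+7,dy=+2->C; (1,4):dx=+2,dy=-5->D; (1,5):dx=+6,dy=-8->D
  (1,6):dx=+3,dy=-3->D; (2,3):dx=+3,dy=+4->C; (2,4):dx=-2,dy=-3->C; (2,5):dx=+2,dy=-6->D
  (2,6):dx=-1,dy=-1->C; (3,4):dx=-5,dy=-7->C; (3,5):dx=-1,dy=-10->C; (3,6):dx=-4,dy=-5->C
  (4,5):dx=+4,dy=-3->D; (4,6):dx=+1,dy=+2->C; (5,6):dx=-3,dy=+5->D
Step 2: C = 8, D = 7, total pairs = 15.
Step 3: tau = (C - D)/(n(n-1)/2) = (8 - 7)/15 = 0.066667.
Step 4: Exact two-sided p-value (enumerate n! = 720 permutations of y under H0): p = 1.000000.
Step 5: alpha = 0.1. fail to reject H0.

tau_b = 0.0667 (C=8, D=7), p = 1.000000, fail to reject H0.


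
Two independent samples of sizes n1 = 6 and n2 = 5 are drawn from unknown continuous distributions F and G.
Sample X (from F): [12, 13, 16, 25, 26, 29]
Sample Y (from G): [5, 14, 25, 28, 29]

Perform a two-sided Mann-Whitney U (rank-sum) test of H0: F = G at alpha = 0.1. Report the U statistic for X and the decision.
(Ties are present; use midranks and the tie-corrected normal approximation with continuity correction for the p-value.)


Step 1: Combine and sort all 11 observations; assign midranks.
sorted (value, group): (5,Y), (12,X), (13,X), (14,Y), (16,X), (25,X), (25,Y), (26,X), (28,Y), (29,X), (29,Y)
ranks: 5->1, 12->2, 13->3, 14->4, 16->5, 25->6.5, 25->6.5, 26->8, 28->9, 29->10.5, 29->10.5
Step 2: Rank sum for X: R1 = 2 + 3 + 5 + 6.5 + 8 + 10.5 = 35.
Step 3: U_X = R1 - n1(n1+1)/2 = 35 - 6*7/2 = 35 - 21 = 14.
       U_Y = n1*n2 - U_X = 30 - 14 = 16.
Step 4: Ties are present, so use the tie-corrected normal approximation (with continuity correction) for the p-value.
Step 5: p-value = 0.926933; compare to alpha = 0.1. fail to reject H0.

U_X = 14, p = 0.926933, fail to reject H0 at alpha = 0.1.


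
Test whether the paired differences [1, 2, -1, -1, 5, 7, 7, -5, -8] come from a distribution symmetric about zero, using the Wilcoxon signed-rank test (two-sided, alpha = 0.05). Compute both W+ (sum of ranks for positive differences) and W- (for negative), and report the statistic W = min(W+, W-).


Step 1: Drop any zero differences (none here) and take |d_i|.
|d| = [1, 2, 1, 1, 5, 7, 7, 5, 8]
Step 2: Midrank |d_i| (ties get averaged ranks).
ranks: |1|->2, |2|->4, |1|->2, |1|->2, |5|->5.5, |7|->7.5, |7|->7.5, |5|->5.5, |8|->9
Step 3: Attach original signs; sum ranks with positive sign and with negative sign.
W+ = 2 + 4 + 5.5 + 7.5 + 7.5 = 26.5
W- = 2 + 2 + 5.5 + 9 = 18.5
(Check: W+ + W- = 45 should equal n(n+1)/2 = 45.)
Step 4: Test statistic W = min(W+, W-) = 18.5.
Step 5: Ties in |d|, so use the tie-corrected normal approximation.
        E[W] = n(n+1)/4 = 9*10/4 = 22.5.
        Tie groups: |d|=1 (t=3), |d|=5 (t=2), |d|=7 (t=2); sum(t^3 - t) = 36.
        Var[W] = n(n+1)(2n+1)/24 - sum(t^3-t)/48 = 1710/24 - 36/48 = 70.5.
        z = (W - E[W]) / sqrt(Var[W]) = (18.5 - 22.5) / 8.3964 = -0.4764.
        Two-sided p = 2*Phi(z) = 0.633794.
Step 6: alpha = 0.05. fail to reject H0.

W+ = 26.5, W- = 18.5, W = min = 18.5, p = 0.633794, fail to reject H0.


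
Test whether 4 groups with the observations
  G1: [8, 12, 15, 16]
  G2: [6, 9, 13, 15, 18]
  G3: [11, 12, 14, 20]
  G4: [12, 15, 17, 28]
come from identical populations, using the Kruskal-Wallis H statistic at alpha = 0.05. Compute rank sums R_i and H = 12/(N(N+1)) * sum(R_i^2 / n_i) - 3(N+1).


Step 1: Combine all N = 17 observations and assign midranks.
sorted (value, group, rank): (6,G2,1), (8,G1,2), (9,G2,3), (11,G3,4), (12,G1,6), (12,G3,6), (12,G4,6), (13,G2,8), (14,G3,9), (15,G1,11), (15,G2,11), (15,G4,11), (16,G1,13), (17,G4,14), (18,G2,15), (20,G3,16), (28,G4,17)
Step 2: Sum ranks within each group.
R_1 = 32 (n_1 = 4)
R_2 = 38 (n_2 = 5)
R_3 = 35 (n_3 = 4)
R_4 = 48 (n_4 = 4)
Step 3: H = 12/(N(N+1)) * sum(R_i^2/n_i) - 3(N+1)
     = 12/(17*18) * (32^2/4 + 38^2/5 + 35^2/4 + 48^2/4) - 3*18
     = 0.039216 * 1427.05 - 54
     = 1.962745.
Step 4: Ties present; correction factor C = 1 - 48/(17^3 - 17) = 0.990196. Corrected H = 1.962745 / 0.990196 = 1.982178.
Step 5: Under H0, H ~ chi^2(3); p-value = 0.576114.
Step 6: alpha = 0.05. fail to reject H0.

H = 1.9822, df = 3, p = 0.576114, fail to reject H0.


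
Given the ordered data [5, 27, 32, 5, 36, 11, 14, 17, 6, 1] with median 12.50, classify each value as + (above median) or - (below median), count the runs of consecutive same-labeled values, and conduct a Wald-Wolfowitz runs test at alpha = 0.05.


Step 1: Compute median = 12.50; label A = above, B = below.
Labels in order: BAABABAABB  (n_A = 5, n_B = 5)
Step 2: Count runs R = 7.
Step 3: Under H0 (random ordering), E[R] = 2*n_A*n_B/(n_A+n_B) + 1 = 2*5*5/10 + 1 = 6.0000.
        Var[R] = 2*n_A*n_B*(2*n_A*n_B - n_A - n_B) / ((n_A+n_B)^2 * (n_A+n_B-1)) = 2000/900 = 2.2222.
        SD[R] = 1.4907.
Step 4: Continuity-corrected z = (R - 0.5 - E[R]) / SD[R] = (7 - 0.5 - 6.0000) / 1.4907 = 0.3354.
Step 5: Two-sided p-value via normal approximation = 2*(1 - Phi(|z|)) = 0.737316.
Step 6: alpha = 0.05. fail to reject H0.

R = 7, z = 0.3354, p = 0.737316, fail to reject H0.


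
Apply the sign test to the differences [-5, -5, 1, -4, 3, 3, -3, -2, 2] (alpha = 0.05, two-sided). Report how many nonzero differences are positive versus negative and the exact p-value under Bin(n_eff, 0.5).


Step 1: Discard zero differences. Original n = 9; n_eff = number of nonzero differences = 9.
Nonzero differences (with sign): -5, -5, +1, -4, +3, +3, -3, -2, +2
Step 2: Count signs: positive = 4, negative = 5.
Step 3: Under H0: P(positive) = 0.5, so the number of positives S ~ Bin(9, 0.5).
Step 4: Two-sided exact p-value = sum of Bin(9,0.5) probabilities at or below the observed probability = 1.000000.
Step 5: alpha = 0.05. fail to reject H0.

n_eff = 9, pos = 4, neg = 5, p = 1.000000, fail to reject H0.


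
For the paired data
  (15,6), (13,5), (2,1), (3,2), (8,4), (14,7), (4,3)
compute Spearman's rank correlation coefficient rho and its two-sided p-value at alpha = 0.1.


Step 1: Rank x and y separately (midranks; no ties here).
rank(x): 15->7, 13->5, 2->1, 3->2, 8->4, 14->6, 4->3
rank(y): 6->6, 5->5, 1->1, 2->2, 4->4, 7->7, 3->3
Step 2: d_i = R_x(i) - R_y(i); compute d_i^2.
  (7-6)^2=1, (5-5)^2=0, (1-1)^2=0, (2-2)^2=0, (4-4)^2=0, (6-7)^2=1, (3-3)^2=0
sum(d^2) = 2.
Step 3: rho = 1 - 6*2 / (7*(7^2 - 1)) = 1 - 12/336 = 0.964286.
Step 4: Under H0, t = rho * sqrt((n-2)/(1-rho^2)) = 8.1408 ~ t(5).
Step 5: Two-sided p-value from the t-distribution with 5 df = 0.000454.
Step 6: alpha = 0.1. reject H0.

rho = 0.9643, p = 0.000454, reject H0 at alpha = 0.1.


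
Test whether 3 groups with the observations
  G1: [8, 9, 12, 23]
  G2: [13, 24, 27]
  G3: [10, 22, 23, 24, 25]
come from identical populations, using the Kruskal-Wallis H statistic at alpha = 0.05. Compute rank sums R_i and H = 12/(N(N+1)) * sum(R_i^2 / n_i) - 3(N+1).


Step 1: Combine all N = 12 observations and assign midranks.
sorted (value, group, rank): (8,G1,1), (9,G1,2), (10,G3,3), (12,G1,4), (13,G2,5), (22,G3,6), (23,G1,7.5), (23,G3,7.5), (24,G2,9.5), (24,G3,9.5), (25,G3,11), (27,G2,12)
Step 2: Sum ranks within each group.
R_1 = 14.5 (n_1 = 4)
R_2 = 26.5 (n_2 = 3)
R_3 = 37 (n_3 = 5)
Step 3: H = 12/(N(N+1)) * sum(R_i^2/n_i) - 3(N+1)
     = 12/(12*13) * (14.5^2/4 + 26.5^2/3 + 37^2/5) - 3*13
     = 0.076923 * 560.446 - 39
     = 4.111218.
Step 4: Ties present; correction factor C = 1 - 12/(12^3 - 12) = 0.993007. Corrected H = 4.111218 / 0.993007 = 4.140170.
Step 5: Under H0, H ~ chi^2(2); p-value = 0.126175.
Step 6: alpha = 0.05. fail to reject H0.

H = 4.1402, df = 2, p = 0.126175, fail to reject H0.


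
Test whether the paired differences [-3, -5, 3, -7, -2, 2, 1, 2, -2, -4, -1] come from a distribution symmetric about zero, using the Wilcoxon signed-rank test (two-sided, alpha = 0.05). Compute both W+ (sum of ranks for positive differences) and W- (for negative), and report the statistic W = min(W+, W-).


Step 1: Drop any zero differences (none here) and take |d_i|.
|d| = [3, 5, 3, 7, 2, 2, 1, 2, 2, 4, 1]
Step 2: Midrank |d_i| (ties get averaged ranks).
ranks: |3|->7.5, |5|->10, |3|->7.5, |7|->11, |2|->4.5, |2|->4.5, |1|->1.5, |2|->4.5, |2|->4.5, |4|->9, |1|->1.5
Step 3: Attach original signs; sum ranks with positive sign and with negative sign.
W+ = 7.5 + 4.5 + 1.5 + 4.5 = 18
W- = 7.5 + 10 + 11 + 4.5 + 4.5 + 9 + 1.5 = 48
(Check: W+ + W- = 66 should equal n(n+1)/2 = 66.)
Step 4: Test statistic W = min(W+, W-) = 18.
Step 5: Ties in |d|, so use the tie-corrected normal approximation.
        E[W] = n(n+1)/4 = 11*12/4 = 33.
        Tie groups: |d|=1 (t=2), |d|=2 (t=4), |d|=3 (t=2); sum(t^3 - t) = 72.
        Var[W] = n(n+1)(2n+1)/24 - sum(t^3-t)/48 = 3036/24 - 72/48 = 125.
        z = (W - E[W]) / sqrt(Var[W]) = (18 - 33) / 11.1803 = -1.3416.
        Two-sided p = 2*Phi(z) = 0.179712.
Step 6: alpha = 0.05. fail to reject H0.

W+ = 18, W- = 48, W = min = 18, p = 0.179712, fail to reject H0.


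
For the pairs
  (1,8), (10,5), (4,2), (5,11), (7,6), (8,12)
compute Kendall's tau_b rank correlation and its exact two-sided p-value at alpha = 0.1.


Step 1: Enumerate the 15 unordered pairs (i,j) with i<j and classify each by sign(x_j-x_i) * sign(y_j-y_i).
  (1,2):dx=+9,dy=-3->D; (1,3):dx=+3,dy=-6->D; (1,4):dx=+4,dy=+3->C; (1,5):dx=+6,dy=-2->D
  (1,6):dx=+7,dy=+4->C; (2,3):dx=-6,dy=-3->C; (2,4):dx=-5,dy=+6->D; (2,5):dx=-3,dy=+1->D
  (2,6):dx=-2,dy=+7->D; (3,4):dx=+1,dy=+9->C; (3,5):dx=+3,dy=+4->C; (3,6):dx=+4,dy=+10->C
  (4,5):dx=+2,dy=-5->D; (4,6):dx=+3,dy=+1->C; (5,6):dx=+1,dy=+6->C
Step 2: C = 8, D = 7, total pairs = 15.
Step 3: tau = (C - D)/(n(n-1)/2) = (8 - 7)/15 = 0.066667.
Step 4: Exact two-sided p-value (enumerate n! = 720 permutations of y under H0): p = 1.000000.
Step 5: alpha = 0.1. fail to reject H0.

tau_b = 0.0667 (C=8, D=7), p = 1.000000, fail to reject H0.


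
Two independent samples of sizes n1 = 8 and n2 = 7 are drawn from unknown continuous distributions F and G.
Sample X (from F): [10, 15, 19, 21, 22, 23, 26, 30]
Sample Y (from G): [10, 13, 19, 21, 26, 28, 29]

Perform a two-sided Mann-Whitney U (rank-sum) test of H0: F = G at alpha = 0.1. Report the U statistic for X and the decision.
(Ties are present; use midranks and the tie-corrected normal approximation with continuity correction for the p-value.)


Step 1: Combine and sort all 15 observations; assign midranks.
sorted (value, group): (10,X), (10,Y), (13,Y), (15,X), (19,X), (19,Y), (21,X), (21,Y), (22,X), (23,X), (26,X), (26,Y), (28,Y), (29,Y), (30,X)
ranks: 10->1.5, 10->1.5, 13->3, 15->4, 19->5.5, 19->5.5, 21->7.5, 21->7.5, 22->9, 23->10, 26->11.5, 26->11.5, 28->13, 29->14, 30->15
Step 2: Rank sum for X: R1 = 1.5 + 4 + 5.5 + 7.5 + 9 + 10 + 11.5 + 15 = 64.
Step 3: U_X = R1 - n1(n1+1)/2 = 64 - 8*9/2 = 64 - 36 = 28.
       U_Y = n1*n2 - U_X = 56 - 28 = 28.
Step 4: Ties are present, so use the tie-corrected normal approximation (with continuity correction) for the p-value.
Step 5: p-value = 1.000000; compare to alpha = 0.1. fail to reject H0.

U_X = 28, p = 1.000000, fail to reject H0 at alpha = 0.1.


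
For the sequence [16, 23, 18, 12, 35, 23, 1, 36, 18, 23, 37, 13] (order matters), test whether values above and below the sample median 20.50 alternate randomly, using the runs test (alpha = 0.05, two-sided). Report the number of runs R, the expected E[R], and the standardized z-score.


Step 1: Compute median = 20.50; label A = above, B = below.
Labels in order: BABBAABABAAB  (n_A = 6, n_B = 6)
Step 2: Count runs R = 9.
Step 3: Under H0 (random ordering), E[R] = 2*n_A*n_B/(n_A+n_B) + 1 = 2*6*6/12 + 1 = 7.0000.
        Var[R] = 2*n_A*n_B*(2*n_A*n_B - n_A - n_B) / ((n_A+n_B)^2 * (n_A+n_B-1)) = 4320/1584 = 2.7273.
        SD[R] = 1.6514.
Step 4: Continuity-corrected z = (R - 0.5 - E[R]) / SD[R] = (9 - 0.5 - 7.0000) / 1.6514 = 0.9083.
Step 5: Two-sided p-value via normal approximation = 2*(1 - Phi(|z|)) = 0.363722.
Step 6: alpha = 0.05. fail to reject H0.

R = 9, z = 0.9083, p = 0.363722, fail to reject H0.


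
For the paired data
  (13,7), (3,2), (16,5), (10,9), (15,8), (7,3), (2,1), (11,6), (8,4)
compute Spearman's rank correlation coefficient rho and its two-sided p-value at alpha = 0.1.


Step 1: Rank x and y separately (midranks; no ties here).
rank(x): 13->7, 3->2, 16->9, 10->5, 15->8, 7->3, 2->1, 11->6, 8->4
rank(y): 7->7, 2->2, 5->5, 9->9, 8->8, 3->3, 1->1, 6->6, 4->4
Step 2: d_i = R_x(i) - R_y(i); compute d_i^2.
  (7-7)^2=0, (2-2)^2=0, (9-5)^2=16, (5-9)^2=16, (8-8)^2=0, (3-3)^2=0, (1-1)^2=0, (6-6)^2=0, (4-4)^2=0
sum(d^2) = 32.
Step 3: rho = 1 - 6*32 / (9*(9^2 - 1)) = 1 - 192/720 = 0.733333.
Step 4: Under H0, t = rho * sqrt((n-2)/(1-rho^2)) = 2.8538 ~ t(7).
Step 5: Two-sided p-value from the t-distribution with 7 df = 0.024554.
Step 6: alpha = 0.1. reject H0.

rho = 0.7333, p = 0.024554, reject H0 at alpha = 0.1.


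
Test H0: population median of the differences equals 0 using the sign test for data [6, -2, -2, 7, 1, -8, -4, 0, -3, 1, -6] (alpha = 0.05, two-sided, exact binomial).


Step 1: Discard zero differences. Original n = 11; n_eff = number of nonzero differences = 10.
Nonzero differences (with sign): +6, -2, -2, +7, +1, -8, -4, -3, +1, -6
Step 2: Count signs: positive = 4, negative = 6.
Step 3: Under H0: P(positive) = 0.5, so the number of positives S ~ Bin(10, 0.5).
Step 4: Two-sided exact p-value = sum of Bin(10,0.5) probabilities at or below the observed probability = 0.753906.
Step 5: alpha = 0.05. fail to reject H0.

n_eff = 10, pos = 4, neg = 6, p = 0.753906, fail to reject H0.


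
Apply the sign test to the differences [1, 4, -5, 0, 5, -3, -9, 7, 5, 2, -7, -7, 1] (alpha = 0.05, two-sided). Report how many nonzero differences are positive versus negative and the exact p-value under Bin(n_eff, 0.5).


Step 1: Discard zero differences. Original n = 13; n_eff = number of nonzero differences = 12.
Nonzero differences (with sign): +1, +4, -5, +5, -3, -9, +7, +5, +2, -7, -7, +1
Step 2: Count signs: positive = 7, negative = 5.
Step 3: Under H0: P(positive) = 0.5, so the number of positives S ~ Bin(12, 0.5).
Step 4: Two-sided exact p-value = sum of Bin(12,0.5) probabilities at or below the observed probability = 0.774414.
Step 5: alpha = 0.05. fail to reject H0.

n_eff = 12, pos = 7, neg = 5, p = 0.774414, fail to reject H0.


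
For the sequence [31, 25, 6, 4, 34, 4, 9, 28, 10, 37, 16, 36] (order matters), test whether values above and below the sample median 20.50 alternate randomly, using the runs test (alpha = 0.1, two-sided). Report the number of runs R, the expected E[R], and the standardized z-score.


Step 1: Compute median = 20.50; label A = above, B = below.
Labels in order: AABBABBABABA  (n_A = 6, n_B = 6)
Step 2: Count runs R = 9.
Step 3: Under H0 (random ordering), E[R] = 2*n_A*n_B/(n_A+n_B) + 1 = 2*6*6/12 + 1 = 7.0000.
        Var[R] = 2*n_A*n_B*(2*n_A*n_B - n_A - n_B) / ((n_A+n_B)^2 * (n_A+n_B-1)) = 4320/1584 = 2.7273.
        SD[R] = 1.6514.
Step 4: Continuity-corrected z = (R - 0.5 - E[R]) / SD[R] = (9 - 0.5 - 7.0000) / 1.6514 = 0.9083.
Step 5: Two-sided p-value via normal approximation = 2*(1 - Phi(|z|)) = 0.363722.
Step 6: alpha = 0.1. fail to reject H0.

R = 9, z = 0.9083, p = 0.363722, fail to reject H0.


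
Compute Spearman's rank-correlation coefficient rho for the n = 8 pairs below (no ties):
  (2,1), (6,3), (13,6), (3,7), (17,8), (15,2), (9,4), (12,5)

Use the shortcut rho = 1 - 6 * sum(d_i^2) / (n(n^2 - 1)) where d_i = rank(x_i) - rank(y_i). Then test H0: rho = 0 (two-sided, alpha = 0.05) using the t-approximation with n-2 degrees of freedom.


Step 1: Rank x and y separately (midranks; no ties here).
rank(x): 2->1, 6->3, 13->6, 3->2, 17->8, 15->7, 9->4, 12->5
rank(y): 1->1, 3->3, 6->6, 7->7, 8->8, 2->2, 4->4, 5->5
Step 2: d_i = R_x(i) - R_y(i); compute d_i^2.
  (1-1)^2=0, (3-3)^2=0, (6-6)^2=0, (2-7)^2=25, (8-8)^2=0, (7-2)^2=25, (4-4)^2=0, (5-5)^2=0
sum(d^2) = 50.
Step 3: rho = 1 - 6*50 / (8*(8^2 - 1)) = 1 - 300/504 = 0.404762.
Step 4: Under H0, t = rho * sqrt((n-2)/(1-rho^2)) = 1.0842 ~ t(6).
Step 5: Two-sided p-value from the t-distribution with 6 df = 0.319889.
Step 6: alpha = 0.05. fail to reject H0.

rho = 0.4048, p = 0.319889, fail to reject H0 at alpha = 0.05.


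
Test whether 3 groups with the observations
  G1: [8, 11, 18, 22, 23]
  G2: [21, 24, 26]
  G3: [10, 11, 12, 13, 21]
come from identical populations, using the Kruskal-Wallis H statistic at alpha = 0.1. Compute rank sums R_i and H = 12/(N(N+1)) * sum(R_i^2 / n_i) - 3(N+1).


Step 1: Combine all N = 13 observations and assign midranks.
sorted (value, group, rank): (8,G1,1), (10,G3,2), (11,G1,3.5), (11,G3,3.5), (12,G3,5), (13,G3,6), (18,G1,7), (21,G2,8.5), (21,G3,8.5), (22,G1,10), (23,G1,11), (24,G2,12), (26,G2,13)
Step 2: Sum ranks within each group.
R_1 = 32.5 (n_1 = 5)
R_2 = 33.5 (n_2 = 3)
R_3 = 25 (n_3 = 5)
Step 3: H = 12/(N(N+1)) * sum(R_i^2/n_i) - 3(N+1)
     = 12/(13*14) * (32.5^2/5 + 33.5^2/3 + 25^2/5) - 3*14
     = 0.065934 * 710.333 - 42
     = 4.835165.
Step 4: Ties present; correction factor C = 1 - 12/(13^3 - 13) = 0.994505. Corrected H = 4.835165 / 0.994505 = 4.861878.
Step 5: Under H0, H ~ chi^2(2); p-value = 0.087954.
Step 6: alpha = 0.1. reject H0.

H = 4.8619, df = 2, p = 0.087954, reject H0.


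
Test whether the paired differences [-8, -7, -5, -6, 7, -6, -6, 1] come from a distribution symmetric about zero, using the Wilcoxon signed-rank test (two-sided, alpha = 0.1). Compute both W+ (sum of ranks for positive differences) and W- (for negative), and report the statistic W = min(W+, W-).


Step 1: Drop any zero differences (none here) and take |d_i|.
|d| = [8, 7, 5, 6, 7, 6, 6, 1]
Step 2: Midrank |d_i| (ties get averaged ranks).
ranks: |8|->8, |7|->6.5, |5|->2, |6|->4, |7|->6.5, |6|->4, |6|->4, |1|->1
Step 3: Attach original signs; sum ranks with positive sign and with negative sign.
W+ = 6.5 + 1 = 7.5
W- = 8 + 6.5 + 2 + 4 + 4 + 4 = 28.5
(Check: W+ + W- = 36 should equal n(n+1)/2 = 36.)
Step 4: Test statistic W = min(W+, W-) = 7.5.
Step 5: Ties in |d|, so use the tie-corrected normal approximation.
        E[W] = n(n+1)/4 = 8*9/4 = 18.
        Tie groups: |d|=6 (t=3), |d|=7 (t=2); sum(t^3 - t) = 30.
        Var[W] = n(n+1)(2n+1)/24 - sum(t^3-t)/48 = 1224/24 - 30/48 = 50.375.
        z = (W - E[W]) / sqrt(Var[W]) = (7.5 - 18) / 7.0975 = -1.4794.
        Two-sided p = 2*Phi(z) = 0.139037.
Step 6: alpha = 0.1. fail to reject H0.

W+ = 7.5, W- = 28.5, W = min = 7.5, p = 0.139037, fail to reject H0.


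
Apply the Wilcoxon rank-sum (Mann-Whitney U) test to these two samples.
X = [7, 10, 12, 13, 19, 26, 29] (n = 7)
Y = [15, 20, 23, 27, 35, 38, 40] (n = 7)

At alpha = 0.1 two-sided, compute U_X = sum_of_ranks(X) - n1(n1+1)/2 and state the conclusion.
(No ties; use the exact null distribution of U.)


Step 1: Combine and sort all 14 observations; assign midranks.
sorted (value, group): (7,X), (10,X), (12,X), (13,X), (15,Y), (19,X), (20,Y), (23,Y), (26,X), (27,Y), (29,X), (35,Y), (38,Y), (40,Y)
ranks: 7->1, 10->2, 12->3, 13->4, 15->5, 19->6, 20->7, 23->8, 26->9, 27->10, 29->11, 35->12, 38->13, 40->14
Step 2: Rank sum for X: R1 = 1 + 2 + 3 + 4 + 6 + 9 + 11 = 36.
Step 3: U_X = R1 - n1(n1+1)/2 = 36 - 7*8/2 = 36 - 28 = 8.
       U_Y = n1*n2 - U_X = 49 - 8 = 41.
Step 4: No ties, so the exact null distribution of U (based on enumerating the C(14,7) = 3432 equally likely rank assignments) gives the two-sided p-value.
Step 5: p-value = 0.037879; compare to alpha = 0.1. reject H0.

U_X = 8, p = 0.037879, reject H0 at alpha = 0.1.


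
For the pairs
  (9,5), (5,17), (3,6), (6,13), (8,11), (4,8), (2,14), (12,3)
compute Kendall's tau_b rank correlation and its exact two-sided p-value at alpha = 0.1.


Step 1: Enumerate the 28 unordered pairs (i,j) with i<j and classify each by sign(x_j-x_i) * sign(y_j-y_i).
  (1,2):dx=-4,dy=+12->D; (1,3):dx=-6,dy=+1->D; (1,4):dx=-3,dy=+8->D; (1,5):dx=-1,dy=+6->D
  (1,6):dx=-5,dy=+3->D; (1,7):dx=-7,dy=+9->D; (1,8):dx=+3,dy=-2->D; (2,3):dx=-2,dy=-11->C
  (2,4):dx=+1,dy=-4->D; (2,5):dx=+3,dy=-6->D; (2,6):dx=-1,dy=-9->C; (2,7):dx=-3,dy=-3->C
  (2,8):dx=+7,dy=-14->D; (3,4):dx=+3,dy=+7->C; (3,5):dx=+5,dy=+5->C; (3,6):dx=+1,dy=+2->C
  (3,7):dx=-1,dy=+8->D; (3,8):dx=+9,dy=-3->D; (4,5):dx=+2,dy=-2->D; (4,6):dx=-2,dy=-5->C
  (4,7):dx=-4,dy=+1->D; (4,8):dx=+6,dy=-10->D; (5,6):dx=-4,dy=-3->C; (5,7):dx=-6,dy=+3->D
  (5,8):dx=+4,dy=-8->D; (6,7):dx=-2,dy=+6->D; (6,8):dx=+8,dy=-5->D; (7,8):dx=+10,dy=-11->D
Step 2: C = 8, D = 20, total pairs = 28.
Step 3: tau = (C - D)/(n(n-1)/2) = (8 - 20)/28 = -0.428571.
Step 4: Exact two-sided p-value (enumerate n! = 40320 permutations of y under H0): p = 0.178869.
Step 5: alpha = 0.1. fail to reject H0.

tau_b = -0.4286 (C=8, D=20), p = 0.178869, fail to reject H0.


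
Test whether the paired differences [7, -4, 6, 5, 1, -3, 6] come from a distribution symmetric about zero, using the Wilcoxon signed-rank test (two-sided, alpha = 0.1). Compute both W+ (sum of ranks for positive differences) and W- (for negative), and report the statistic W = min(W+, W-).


Step 1: Drop any zero differences (none here) and take |d_i|.
|d| = [7, 4, 6, 5, 1, 3, 6]
Step 2: Midrank |d_i| (ties get averaged ranks).
ranks: |7|->7, |4|->3, |6|->5.5, |5|->4, |1|->1, |3|->2, |6|->5.5
Step 3: Attach original signs; sum ranks with positive sign and with negative sign.
W+ = 7 + 5.5 + 4 + 1 + 5.5 = 23
W- = 3 + 2 = 5
(Check: W+ + W- = 28 should equal n(n+1)/2 = 28.)
Step 4: Test statistic W = min(W+, W-) = 5.
Step 5: Ties in |d|, so use the tie-corrected normal approximation.
        E[W] = n(n+1)/4 = 7*8/4 = 14.
        Tie groups: |d|=6 (t=2); sum(t^3 - t) = 6.
        Var[W] = n(n+1)(2n+1)/24 - sum(t^3-t)/48 = 840/24 - 6/48 = 34.875.
        z = (W - E[W]) / sqrt(Var[W]) = (5 - 14) / 5.9055 = -1.5240.
        Two-sided p = 2*Phi(z) = 0.127508.
Step 6: alpha = 0.1. fail to reject H0.

W+ = 23, W- = 5, W = min = 5, p = 0.127508, fail to reject H0.


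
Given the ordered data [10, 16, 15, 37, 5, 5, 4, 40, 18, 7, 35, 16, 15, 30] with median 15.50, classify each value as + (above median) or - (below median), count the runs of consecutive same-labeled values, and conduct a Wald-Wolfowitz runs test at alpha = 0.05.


Step 1: Compute median = 15.50; label A = above, B = below.
Labels in order: BABABBBAABAABA  (n_A = 7, n_B = 7)
Step 2: Count runs R = 10.
Step 3: Under H0 (random ordering), E[R] = 2*n_A*n_B/(n_A+n_B) + 1 = 2*7*7/14 + 1 = 8.0000.
        Var[R] = 2*n_A*n_B*(2*n_A*n_B - n_A - n_B) / ((n_A+n_B)^2 * (n_A+n_B-1)) = 8232/2548 = 3.2308.
        SD[R] = 1.7974.
Step 4: Continuity-corrected z = (R - 0.5 - E[R]) / SD[R] = (10 - 0.5 - 8.0000) / 1.7974 = 0.8345.
Step 5: Two-sided p-value via normal approximation = 2*(1 - Phi(|z|)) = 0.403986.
Step 6: alpha = 0.05. fail to reject H0.

R = 10, z = 0.8345, p = 0.403986, fail to reject H0.


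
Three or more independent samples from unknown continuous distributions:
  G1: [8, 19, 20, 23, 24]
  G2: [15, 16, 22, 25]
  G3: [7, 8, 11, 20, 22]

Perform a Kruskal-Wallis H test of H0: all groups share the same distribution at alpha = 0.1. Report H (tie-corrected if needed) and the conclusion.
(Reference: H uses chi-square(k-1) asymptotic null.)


Step 1: Combine all N = 14 observations and assign midranks.
sorted (value, group, rank): (7,G3,1), (8,G1,2.5), (8,G3,2.5), (11,G3,4), (15,G2,5), (16,G2,6), (19,G1,7), (20,G1,8.5), (20,G3,8.5), (22,G2,10.5), (22,G3,10.5), (23,G1,12), (24,G1,13), (25,G2,14)
Step 2: Sum ranks within each group.
R_1 = 43 (n_1 = 5)
R_2 = 35.5 (n_2 = 4)
R_3 = 26.5 (n_3 = 5)
Step 3: H = 12/(N(N+1)) * sum(R_i^2/n_i) - 3(N+1)
     = 12/(14*15) * (43^2/5 + 35.5^2/4 + 26.5^2/5) - 3*15
     = 0.057143 * 825.312 - 45
     = 2.160714.
Step 4: Ties present; correction factor C = 1 - 18/(14^3 - 14) = 0.993407. Corrected H = 2.160714 / 0.993407 = 2.175055.
Step 5: Under H0, H ~ chi^2(2); p-value = 0.337049.
Step 6: alpha = 0.1. fail to reject H0.

H = 2.1751, df = 2, p = 0.337049, fail to reject H0.


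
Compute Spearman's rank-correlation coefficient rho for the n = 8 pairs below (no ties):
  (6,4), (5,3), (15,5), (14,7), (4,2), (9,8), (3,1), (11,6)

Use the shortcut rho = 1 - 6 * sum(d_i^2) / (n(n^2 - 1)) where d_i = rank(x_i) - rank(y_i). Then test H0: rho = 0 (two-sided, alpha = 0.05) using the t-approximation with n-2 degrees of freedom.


Step 1: Rank x and y separately (midranks; no ties here).
rank(x): 6->4, 5->3, 15->8, 14->7, 4->2, 9->5, 3->1, 11->6
rank(y): 4->4, 3->3, 5->5, 7->7, 2->2, 8->8, 1->1, 6->6
Step 2: d_i = R_x(i) - R_y(i); compute d_i^2.
  (4-4)^2=0, (3-3)^2=0, (8-5)^2=9, (7-7)^2=0, (2-2)^2=0, (5-8)^2=9, (1-1)^2=0, (6-6)^2=0
sum(d^2) = 18.
Step 3: rho = 1 - 6*18 / (8*(8^2 - 1)) = 1 - 108/504 = 0.785714.
Step 4: Under H0, t = rho * sqrt((n-2)/(1-rho^2)) = 3.1113 ~ t(6).
Step 5: Two-sided p-value from the t-distribution with 6 df = 0.020815.
Step 6: alpha = 0.05. reject H0.

rho = 0.7857, p = 0.020815, reject H0 at alpha = 0.05.


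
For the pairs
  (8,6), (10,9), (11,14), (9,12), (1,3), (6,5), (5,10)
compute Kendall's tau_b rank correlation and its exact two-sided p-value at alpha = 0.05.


Step 1: Enumerate the 21 unordered pairs (i,j) with i<j and classify each by sign(x_j-x_i) * sign(y_j-y_i).
  (1,2):dx=+2,dy=+3->C; (1,3):dx=+3,dy=+8->C; (1,4):dx=+1,dy=+6->C; (1,5):dx=-7,dy=-3->C
  (1,6):dx=-2,dy=-1->C; (1,7):dx=-3,dy=+4->D; (2,3):dx=+1,dy=+5->C; (2,4):dx=-1,dy=+3->D
  (2,5):dx=-9,dy=-6->C; (2,6):dx=-4,dy=-4->C; (2,7):dx=-5,dy=+1->D; (3,4):dx=-2,dy=-2->C
  (3,5):dx=-10,dy=-11->C; (3,6):dx=-5,dy=-9->C; (3,7):dx=-6,dy=-4->C; (4,5):dx=-8,dy=-9->C
  (4,6):dx=-3,dy=-7->C; (4,7):dx=-4,dy=-2->C; (5,6):dx=+5,dy=+2->C; (5,7):dx=+4,dy=+7->C
  (6,7):dx=-1,dy=+5->D
Step 2: C = 17, D = 4, total pairs = 21.
Step 3: tau = (C - D)/(n(n-1)/2) = (17 - 4)/21 = 0.619048.
Step 4: Exact two-sided p-value (enumerate n! = 5040 permutations of y under H0): p = 0.069048.
Step 5: alpha = 0.05. fail to reject H0.

tau_b = 0.6190 (C=17, D=4), p = 0.069048, fail to reject H0.


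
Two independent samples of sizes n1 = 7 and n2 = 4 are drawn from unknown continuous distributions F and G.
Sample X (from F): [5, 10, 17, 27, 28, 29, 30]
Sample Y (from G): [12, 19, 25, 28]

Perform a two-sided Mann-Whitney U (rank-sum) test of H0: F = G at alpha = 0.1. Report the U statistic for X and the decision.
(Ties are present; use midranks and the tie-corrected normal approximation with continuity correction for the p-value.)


Step 1: Combine and sort all 11 observations; assign midranks.
sorted (value, group): (5,X), (10,X), (12,Y), (17,X), (19,Y), (25,Y), (27,X), (28,X), (28,Y), (29,X), (30,X)
ranks: 5->1, 10->2, 12->3, 17->4, 19->5, 25->6, 27->7, 28->8.5, 28->8.5, 29->10, 30->11
Step 2: Rank sum for X: R1 = 1 + 2 + 4 + 7 + 8.5 + 10 + 11 = 43.5.
Step 3: U_X = R1 - n1(n1+1)/2 = 43.5 - 7*8/2 = 43.5 - 28 = 15.5.
       U_Y = n1*n2 - U_X = 28 - 15.5 = 12.5.
Step 4: Ties are present, so use the tie-corrected normal approximation (with continuity correction) for the p-value.
Step 5: p-value = 0.849769; compare to alpha = 0.1. fail to reject H0.

U_X = 15.5, p = 0.849769, fail to reject H0 at alpha = 0.1.


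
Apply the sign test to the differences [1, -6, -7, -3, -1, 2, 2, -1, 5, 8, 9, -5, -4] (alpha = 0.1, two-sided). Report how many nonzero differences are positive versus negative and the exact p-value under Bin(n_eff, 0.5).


Step 1: Discard zero differences. Original n = 13; n_eff = number of nonzero differences = 13.
Nonzero differences (with sign): +1, -6, -7, -3, -1, +2, +2, -1, +5, +8, +9, -5, -4
Step 2: Count signs: positive = 6, negative = 7.
Step 3: Under H0: P(positive) = 0.5, so the number of positives S ~ Bin(13, 0.5).
Step 4: Two-sided exact p-value = sum of Bin(13,0.5) probabilities at or below the observed probability = 1.000000.
Step 5: alpha = 0.1. fail to reject H0.

n_eff = 13, pos = 6, neg = 7, p = 1.000000, fail to reject H0.


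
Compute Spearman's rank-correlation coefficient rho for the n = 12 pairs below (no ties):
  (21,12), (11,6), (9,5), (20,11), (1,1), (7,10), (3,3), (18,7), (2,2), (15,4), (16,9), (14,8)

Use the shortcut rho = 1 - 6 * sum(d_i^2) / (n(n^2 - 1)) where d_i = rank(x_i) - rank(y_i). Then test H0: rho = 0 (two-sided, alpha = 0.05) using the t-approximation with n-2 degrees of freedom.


Step 1: Rank x and y separately (midranks; no ties here).
rank(x): 21->12, 11->6, 9->5, 20->11, 1->1, 7->4, 3->3, 18->10, 2->2, 15->8, 16->9, 14->7
rank(y): 12->12, 6->6, 5->5, 11->11, 1->1, 10->10, 3->3, 7->7, 2->2, 4->4, 9->9, 8->8
Step 2: d_i = R_x(i) - R_y(i); compute d_i^2.
  (12-12)^2=0, (6-6)^2=0, (5-5)^2=0, (11-11)^2=0, (1-1)^2=0, (4-10)^2=36, (3-3)^2=0, (10-7)^2=9, (2-2)^2=0, (8-4)^2=16, (9-9)^2=0, (7-8)^2=1
sum(d^2) = 62.
Step 3: rho = 1 - 6*62 / (12*(12^2 - 1)) = 1 - 372/1716 = 0.783217.
Step 4: Under H0, t = rho * sqrt((n-2)/(1-rho^2)) = 3.9835 ~ t(10).
Step 5: Two-sided p-value from the t-distribution with 10 df = 0.002586.
Step 6: alpha = 0.05. reject H0.

rho = 0.7832, p = 0.002586, reject H0 at alpha = 0.05.


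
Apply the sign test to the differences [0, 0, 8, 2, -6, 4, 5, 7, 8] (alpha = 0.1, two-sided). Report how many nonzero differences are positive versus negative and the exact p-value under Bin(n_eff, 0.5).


Step 1: Discard zero differences. Original n = 9; n_eff = number of nonzero differences = 7.
Nonzero differences (with sign): +8, +2, -6, +4, +5, +7, +8
Step 2: Count signs: positive = 6, negative = 1.
Step 3: Under H0: P(positive) = 0.5, so the number of positives S ~ Bin(7, 0.5).
Step 4: Two-sided exact p-value = sum of Bin(7,0.5) probabilities at or below the observed probability = 0.125000.
Step 5: alpha = 0.1. fail to reject H0.

n_eff = 7, pos = 6, neg = 1, p = 0.125000, fail to reject H0.


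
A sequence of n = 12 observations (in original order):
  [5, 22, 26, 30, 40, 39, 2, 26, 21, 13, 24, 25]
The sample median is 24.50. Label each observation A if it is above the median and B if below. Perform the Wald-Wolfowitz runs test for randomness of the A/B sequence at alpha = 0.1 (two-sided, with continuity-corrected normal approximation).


Step 1: Compute median = 24.50; label A = above, B = below.
Labels in order: BBAAAABABBBA  (n_A = 6, n_B = 6)
Step 2: Count runs R = 6.
Step 3: Under H0 (random ordering), E[R] = 2*n_A*n_B/(n_A+n_B) + 1 = 2*6*6/12 + 1 = 7.0000.
        Var[R] = 2*n_A*n_B*(2*n_A*n_B - n_A - n_B) / ((n_A+n_B)^2 * (n_A+n_B-1)) = 4320/1584 = 2.7273.
        SD[R] = 1.6514.
Step 4: Continuity-corrected z = (R + 0.5 - E[R]) / SD[R] = (6 + 0.5 - 7.0000) / 1.6514 = -0.3028.
Step 5: Two-sided p-value via normal approximation = 2*(1 - Phi(|z|)) = 0.762069.
Step 6: alpha = 0.1. fail to reject H0.

R = 6, z = -0.3028, p = 0.762069, fail to reject H0.


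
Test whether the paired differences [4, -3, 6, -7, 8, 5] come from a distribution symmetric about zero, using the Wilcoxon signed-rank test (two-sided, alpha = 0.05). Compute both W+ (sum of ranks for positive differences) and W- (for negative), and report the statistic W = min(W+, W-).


Step 1: Drop any zero differences (none here) and take |d_i|.
|d| = [4, 3, 6, 7, 8, 5]
Step 2: Midrank |d_i| (ties get averaged ranks).
ranks: |4|->2, |3|->1, |6|->4, |7|->5, |8|->6, |5|->3
Step 3: Attach original signs; sum ranks with positive sign and with negative sign.
W+ = 2 + 4 + 6 + 3 = 15
W- = 1 + 5 = 6
(Check: W+ + W- = 21 should equal n(n+1)/2 = 21.)
Step 4: Test statistic W = min(W+, W-) = 6.
Step 5: No ties, so the exact null distribution over the 2^6 = 64 sign assignments gives the two-sided p-value = 0.437500.
Step 6: alpha = 0.05. fail to reject H0.

W+ = 15, W- = 6, W = min = 6, p = 0.437500, fail to reject H0.


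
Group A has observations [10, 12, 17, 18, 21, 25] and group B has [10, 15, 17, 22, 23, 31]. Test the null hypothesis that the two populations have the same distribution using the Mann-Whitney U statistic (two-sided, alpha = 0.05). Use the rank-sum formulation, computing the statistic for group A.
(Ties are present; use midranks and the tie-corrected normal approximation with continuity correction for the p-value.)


Step 1: Combine and sort all 12 observations; assign midranks.
sorted (value, group): (10,X), (10,Y), (12,X), (15,Y), (17,X), (17,Y), (18,X), (21,X), (22,Y), (23,Y), (25,X), (31,Y)
ranks: 10->1.5, 10->1.5, 12->3, 15->4, 17->5.5, 17->5.5, 18->7, 21->8, 22->9, 23->10, 25->11, 31->12
Step 2: Rank sum for X: R1 = 1.5 + 3 + 5.5 + 7 + 8 + 11 = 36.
Step 3: U_X = R1 - n1(n1+1)/2 = 36 - 6*7/2 = 36 - 21 = 15.
       U_Y = n1*n2 - U_X = 36 - 15 = 21.
Step 4: Ties are present, so use the tie-corrected normal approximation (with continuity correction) for the p-value.
Step 5: p-value = 0.687885; compare to alpha = 0.05. fail to reject H0.

U_X = 15, p = 0.687885, fail to reject H0 at alpha = 0.05.


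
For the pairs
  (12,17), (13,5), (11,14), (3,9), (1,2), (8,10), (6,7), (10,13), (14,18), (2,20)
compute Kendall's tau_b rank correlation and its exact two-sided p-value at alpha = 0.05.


Step 1: Enumerate the 45 unordered pairs (i,j) with i<j and classify each by sign(x_j-x_i) * sign(y_j-y_i).
  (1,2):dx=+1,dy=-12->D; (1,3):dx=-1,dy=-3->C; (1,4):dx=-9,dy=-8->C; (1,5):dx=-11,dy=-15->C
  (1,6):dx=-4,dy=-7->C; (1,7):dx=-6,dy=-10->C; (1,8):dx=-2,dy=-4->C; (1,9):dx=+2,dy=+1->C
  (1,10):dx=-10,dy=+3->D; (2,3):dx=-2,dy=+9->D; (2,4):dx=-10,dy=+4->D; (2,5):dx=-12,dy=-3->C
  (2,6):dx=-5,dy=+5->D; (2,7):dx=-7,dy=+2->D; (2,8):dx=-3,dy=+8->D; (2,9):dx=+1,dy=+13->C
  (2,10):dx=-11,dy=+15->D; (3,4):dx=-8,dy=-5->C; (3,5):dx=-10,dy=-12->C; (3,6):dx=-3,dy=-4->C
  (3,7):dx=-5,dy=-7->C; (3,8):dx=-1,dy=-1->C; (3,9):dx=+3,dy=+4->C; (3,10):dx=-9,dy=+6->D
  (4,5):dx=-2,dy=-7->C; (4,6):dx=+5,dy=+1->C; (4,7):dx=+3,dy=-2->D; (4,8):dx=+7,dy=+4->C
  (4,9):dx=+11,dy=+9->C; (4,10):dx=-1,dy=+11->D; (5,6):dx=+7,dy=+8->C; (5,7):dx=+5,dy=+5->C
  (5,8):dx=+9,dy=+11->C; (5,9):dx=+13,dy=+16->C; (5,10):dx=+1,dy=+18->C; (6,7):dx=-2,dy=-3->C
  (6,8):dx=+2,dy=+3->C; (6,9):dx=+6,dy=+8->C; (6,10):dx=-6,dy=+10->D; (7,8):dx=+4,dy=+6->C
  (7,9):dx=+8,dy=+11->C; (7,10):dx=-4,dy=+13->D; (8,9):dx=+4,dy=+5->C; (8,10):dx=-8,dy=+7->D
  (9,10):dx=-12,dy=+2->D
Step 2: C = 30, D = 15, total pairs = 45.
Step 3: tau = (C - D)/(n(n-1)/2) = (30 - 15)/45 = 0.333333.
Step 4: Exact two-sided p-value (enumerate n! = 3628800 permutations of y under H0): p = 0.216373.
Step 5: alpha = 0.05. fail to reject H0.

tau_b = 0.3333 (C=30, D=15), p = 0.216373, fail to reject H0.


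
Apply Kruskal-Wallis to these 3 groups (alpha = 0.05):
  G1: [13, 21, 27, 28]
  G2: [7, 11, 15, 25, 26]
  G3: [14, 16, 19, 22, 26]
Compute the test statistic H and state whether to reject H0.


Step 1: Combine all N = 14 observations and assign midranks.
sorted (value, group, rank): (7,G2,1), (11,G2,2), (13,G1,3), (14,G3,4), (15,G2,5), (16,G3,6), (19,G3,7), (21,G1,8), (22,G3,9), (25,G2,10), (26,G2,11.5), (26,G3,11.5), (27,G1,13), (28,G1,14)
Step 2: Sum ranks within each group.
R_1 = 38 (n_1 = 4)
R_2 = 29.5 (n_2 = 5)
R_3 = 37.5 (n_3 = 5)
Step 3: H = 12/(N(N+1)) * sum(R_i^2/n_i) - 3(N+1)
     = 12/(14*15) * (38^2/4 + 29.5^2/5 + 37.5^2/5) - 3*15
     = 0.057143 * 816.3 - 45
     = 1.645714.
Step 4: Ties present; correction factor C = 1 - 6/(14^3 - 14) = 0.997802. Corrected H = 1.645714 / 0.997802 = 1.649339.
Step 5: Under H0, H ~ chi^2(2); p-value = 0.438380.
Step 6: alpha = 0.05. fail to reject H0.

H = 1.6493, df = 2, p = 0.438380, fail to reject H0.
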